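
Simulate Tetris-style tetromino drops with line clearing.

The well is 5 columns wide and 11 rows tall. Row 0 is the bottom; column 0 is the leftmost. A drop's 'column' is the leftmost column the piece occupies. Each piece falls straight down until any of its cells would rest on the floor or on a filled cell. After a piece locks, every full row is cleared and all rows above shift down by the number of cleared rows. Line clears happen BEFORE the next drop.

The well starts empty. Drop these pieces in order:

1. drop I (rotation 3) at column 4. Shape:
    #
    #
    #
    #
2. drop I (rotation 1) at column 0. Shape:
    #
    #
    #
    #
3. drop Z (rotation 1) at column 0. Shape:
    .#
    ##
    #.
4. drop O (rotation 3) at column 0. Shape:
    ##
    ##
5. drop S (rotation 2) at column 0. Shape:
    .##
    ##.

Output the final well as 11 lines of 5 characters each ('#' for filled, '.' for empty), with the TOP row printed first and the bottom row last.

Answer: .##..
##...
##...
##...
.#...
##...
#....
#...#
#...#
#...#
#...#

Derivation:
Drop 1: I rot3 at col 4 lands with bottom-row=0; cleared 0 line(s) (total 0); column heights now [0 0 0 0 4], max=4
Drop 2: I rot1 at col 0 lands with bottom-row=0; cleared 0 line(s) (total 0); column heights now [4 0 0 0 4], max=4
Drop 3: Z rot1 at col 0 lands with bottom-row=4; cleared 0 line(s) (total 0); column heights now [6 7 0 0 4], max=7
Drop 4: O rot3 at col 0 lands with bottom-row=7; cleared 0 line(s) (total 0); column heights now [9 9 0 0 4], max=9
Drop 5: S rot2 at col 0 lands with bottom-row=9; cleared 0 line(s) (total 0); column heights now [10 11 11 0 4], max=11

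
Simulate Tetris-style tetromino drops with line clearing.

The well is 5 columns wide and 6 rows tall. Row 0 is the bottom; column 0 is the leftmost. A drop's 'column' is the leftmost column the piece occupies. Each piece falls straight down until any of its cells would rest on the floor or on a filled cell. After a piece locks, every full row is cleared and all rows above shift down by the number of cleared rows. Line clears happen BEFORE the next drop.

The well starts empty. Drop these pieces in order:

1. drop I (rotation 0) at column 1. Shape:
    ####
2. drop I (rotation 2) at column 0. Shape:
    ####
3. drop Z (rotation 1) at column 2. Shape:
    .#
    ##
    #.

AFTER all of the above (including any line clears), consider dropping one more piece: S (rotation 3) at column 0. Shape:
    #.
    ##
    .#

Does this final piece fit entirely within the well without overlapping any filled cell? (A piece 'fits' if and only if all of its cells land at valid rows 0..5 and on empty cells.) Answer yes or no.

Drop 1: I rot0 at col 1 lands with bottom-row=0; cleared 0 line(s) (total 0); column heights now [0 1 1 1 1], max=1
Drop 2: I rot2 at col 0 lands with bottom-row=1; cleared 0 line(s) (total 0); column heights now [2 2 2 2 1], max=2
Drop 3: Z rot1 at col 2 lands with bottom-row=2; cleared 0 line(s) (total 0); column heights now [2 2 4 5 1], max=5
Test piece S rot3 at col 0 (width 2): heights before test = [2 2 4 5 1]; fits = True

Answer: yes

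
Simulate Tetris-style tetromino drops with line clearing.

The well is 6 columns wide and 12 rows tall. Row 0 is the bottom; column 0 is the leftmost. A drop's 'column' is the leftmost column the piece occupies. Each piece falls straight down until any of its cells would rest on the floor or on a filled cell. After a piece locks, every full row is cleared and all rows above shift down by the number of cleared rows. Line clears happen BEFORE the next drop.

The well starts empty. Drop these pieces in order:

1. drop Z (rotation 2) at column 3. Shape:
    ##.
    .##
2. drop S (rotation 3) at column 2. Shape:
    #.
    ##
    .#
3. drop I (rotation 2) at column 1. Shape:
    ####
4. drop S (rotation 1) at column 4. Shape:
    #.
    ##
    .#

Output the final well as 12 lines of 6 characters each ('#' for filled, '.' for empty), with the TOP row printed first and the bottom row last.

Drop 1: Z rot2 at col 3 lands with bottom-row=0; cleared 0 line(s) (total 0); column heights now [0 0 0 2 2 1], max=2
Drop 2: S rot3 at col 2 lands with bottom-row=2; cleared 0 line(s) (total 0); column heights now [0 0 5 4 2 1], max=5
Drop 3: I rot2 at col 1 lands with bottom-row=5; cleared 0 line(s) (total 0); column heights now [0 6 6 6 6 1], max=6
Drop 4: S rot1 at col 4 lands with bottom-row=5; cleared 0 line(s) (total 0); column heights now [0 6 6 6 8 7], max=8

Answer: ......
......
......
......
....#.
....##
.#####
..#...
..##..
...#..
...##.
....##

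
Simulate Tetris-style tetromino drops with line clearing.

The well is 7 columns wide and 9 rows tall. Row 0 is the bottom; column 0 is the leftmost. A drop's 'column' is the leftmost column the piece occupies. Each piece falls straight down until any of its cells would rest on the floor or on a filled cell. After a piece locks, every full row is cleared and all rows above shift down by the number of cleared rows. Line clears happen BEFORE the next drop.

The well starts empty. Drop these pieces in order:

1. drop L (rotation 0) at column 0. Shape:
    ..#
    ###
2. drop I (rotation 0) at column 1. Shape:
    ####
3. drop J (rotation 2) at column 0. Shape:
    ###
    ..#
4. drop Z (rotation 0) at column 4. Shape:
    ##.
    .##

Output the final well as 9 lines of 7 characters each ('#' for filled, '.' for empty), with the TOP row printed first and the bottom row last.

Answer: .......
.......
.......
.......
###....
..#.##.
.######
..#....
###....

Derivation:
Drop 1: L rot0 at col 0 lands with bottom-row=0; cleared 0 line(s) (total 0); column heights now [1 1 2 0 0 0 0], max=2
Drop 2: I rot0 at col 1 lands with bottom-row=2; cleared 0 line(s) (total 0); column heights now [1 3 3 3 3 0 0], max=3
Drop 3: J rot2 at col 0 lands with bottom-row=3; cleared 0 line(s) (total 0); column heights now [5 5 5 3 3 0 0], max=5
Drop 4: Z rot0 at col 4 lands with bottom-row=2; cleared 0 line(s) (total 0); column heights now [5 5 5 3 4 4 3], max=5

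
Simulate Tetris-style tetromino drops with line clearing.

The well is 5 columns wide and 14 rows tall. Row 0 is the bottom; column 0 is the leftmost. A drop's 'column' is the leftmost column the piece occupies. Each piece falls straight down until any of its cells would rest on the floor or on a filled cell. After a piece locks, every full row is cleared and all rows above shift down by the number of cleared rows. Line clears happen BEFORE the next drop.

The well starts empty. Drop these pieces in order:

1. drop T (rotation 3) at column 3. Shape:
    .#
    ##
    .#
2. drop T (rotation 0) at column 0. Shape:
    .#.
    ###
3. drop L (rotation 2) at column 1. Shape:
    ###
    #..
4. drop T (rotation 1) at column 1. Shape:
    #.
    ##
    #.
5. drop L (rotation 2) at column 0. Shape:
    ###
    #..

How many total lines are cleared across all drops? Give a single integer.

Drop 1: T rot3 at col 3 lands with bottom-row=0; cleared 0 line(s) (total 0); column heights now [0 0 0 2 3], max=3
Drop 2: T rot0 at col 0 lands with bottom-row=0; cleared 0 line(s) (total 0); column heights now [1 2 1 2 3], max=3
Drop 3: L rot2 at col 1 lands with bottom-row=2; cleared 0 line(s) (total 0); column heights now [1 4 4 4 3], max=4
Drop 4: T rot1 at col 1 lands with bottom-row=4; cleared 0 line(s) (total 0); column heights now [1 7 6 4 3], max=7
Drop 5: L rot2 at col 0 lands with bottom-row=6; cleared 0 line(s) (total 0); column heights now [8 8 8 4 3], max=8

Answer: 0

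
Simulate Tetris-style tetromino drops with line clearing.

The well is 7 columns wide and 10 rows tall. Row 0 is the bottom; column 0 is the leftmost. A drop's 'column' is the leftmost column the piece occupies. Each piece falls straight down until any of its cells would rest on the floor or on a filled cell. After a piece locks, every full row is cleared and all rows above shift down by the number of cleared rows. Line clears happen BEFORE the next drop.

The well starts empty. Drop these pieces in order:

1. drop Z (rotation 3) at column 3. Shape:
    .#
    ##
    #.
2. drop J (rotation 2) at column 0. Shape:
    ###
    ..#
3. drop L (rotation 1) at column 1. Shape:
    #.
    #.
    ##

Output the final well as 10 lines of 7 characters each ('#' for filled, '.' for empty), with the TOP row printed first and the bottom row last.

Drop 1: Z rot3 at col 3 lands with bottom-row=0; cleared 0 line(s) (total 0); column heights now [0 0 0 2 3 0 0], max=3
Drop 2: J rot2 at col 0 lands with bottom-row=0; cleared 0 line(s) (total 0); column heights now [2 2 2 2 3 0 0], max=3
Drop 3: L rot1 at col 1 lands with bottom-row=2; cleared 0 line(s) (total 0); column heights now [2 5 3 2 3 0 0], max=5

Answer: .......
.......
.......
.......
.......
.#.....
.#.....
.##.#..
#####..
..##...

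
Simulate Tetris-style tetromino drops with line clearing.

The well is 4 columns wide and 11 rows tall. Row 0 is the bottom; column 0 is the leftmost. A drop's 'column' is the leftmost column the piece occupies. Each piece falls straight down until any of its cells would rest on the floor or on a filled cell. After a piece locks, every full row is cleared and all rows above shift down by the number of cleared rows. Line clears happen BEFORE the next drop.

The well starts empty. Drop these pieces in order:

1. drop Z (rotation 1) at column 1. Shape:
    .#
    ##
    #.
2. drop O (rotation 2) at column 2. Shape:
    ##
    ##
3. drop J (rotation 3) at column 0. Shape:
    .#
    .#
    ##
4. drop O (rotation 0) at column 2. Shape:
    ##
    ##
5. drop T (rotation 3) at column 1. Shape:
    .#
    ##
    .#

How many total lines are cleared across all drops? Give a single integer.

Drop 1: Z rot1 at col 1 lands with bottom-row=0; cleared 0 line(s) (total 0); column heights now [0 2 3 0], max=3
Drop 2: O rot2 at col 2 lands with bottom-row=3; cleared 0 line(s) (total 0); column heights now [0 2 5 5], max=5
Drop 3: J rot3 at col 0 lands with bottom-row=2; cleared 0 line(s) (total 0); column heights now [3 5 5 5], max=5
Drop 4: O rot0 at col 2 lands with bottom-row=5; cleared 0 line(s) (total 0); column heights now [3 5 7 7], max=7
Drop 5: T rot3 at col 1 lands with bottom-row=7; cleared 0 line(s) (total 0); column heights now [3 9 10 7], max=10

Answer: 0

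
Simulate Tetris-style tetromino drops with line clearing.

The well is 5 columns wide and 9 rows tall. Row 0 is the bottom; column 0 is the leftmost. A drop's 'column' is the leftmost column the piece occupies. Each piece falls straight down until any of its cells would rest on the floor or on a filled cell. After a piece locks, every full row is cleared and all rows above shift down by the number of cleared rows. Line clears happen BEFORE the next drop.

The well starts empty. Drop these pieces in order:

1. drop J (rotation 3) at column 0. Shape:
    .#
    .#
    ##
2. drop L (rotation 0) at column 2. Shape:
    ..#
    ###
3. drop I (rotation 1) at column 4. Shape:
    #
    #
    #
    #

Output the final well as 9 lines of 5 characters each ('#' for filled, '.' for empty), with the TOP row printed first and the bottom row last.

Drop 1: J rot3 at col 0 lands with bottom-row=0; cleared 0 line(s) (total 0); column heights now [1 3 0 0 0], max=3
Drop 2: L rot0 at col 2 lands with bottom-row=0; cleared 1 line(s) (total 1); column heights now [0 2 0 0 1], max=2
Drop 3: I rot1 at col 4 lands with bottom-row=1; cleared 0 line(s) (total 1); column heights now [0 2 0 0 5], max=5

Answer: .....
.....
.....
.....
....#
....#
....#
.#..#
.#..#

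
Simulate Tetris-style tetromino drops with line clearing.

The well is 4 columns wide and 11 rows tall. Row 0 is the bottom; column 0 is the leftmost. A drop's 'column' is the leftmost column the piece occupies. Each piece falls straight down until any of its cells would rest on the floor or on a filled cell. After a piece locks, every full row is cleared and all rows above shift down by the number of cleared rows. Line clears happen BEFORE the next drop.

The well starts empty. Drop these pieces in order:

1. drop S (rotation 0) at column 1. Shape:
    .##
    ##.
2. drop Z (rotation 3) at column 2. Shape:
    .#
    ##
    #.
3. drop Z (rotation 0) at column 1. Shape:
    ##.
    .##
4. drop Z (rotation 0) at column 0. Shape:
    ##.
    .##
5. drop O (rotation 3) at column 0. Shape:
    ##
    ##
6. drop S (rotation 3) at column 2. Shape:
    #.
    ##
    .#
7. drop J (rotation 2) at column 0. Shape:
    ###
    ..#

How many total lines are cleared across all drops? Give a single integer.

Drop 1: S rot0 at col 1 lands with bottom-row=0; cleared 0 line(s) (total 0); column heights now [0 1 2 2], max=2
Drop 2: Z rot3 at col 2 lands with bottom-row=2; cleared 0 line(s) (total 0); column heights now [0 1 4 5], max=5
Drop 3: Z rot0 at col 1 lands with bottom-row=5; cleared 0 line(s) (total 0); column heights now [0 7 7 6], max=7
Drop 4: Z rot0 at col 0 lands with bottom-row=7; cleared 0 line(s) (total 0); column heights now [9 9 8 6], max=9
Drop 5: O rot3 at col 0 lands with bottom-row=9; cleared 0 line(s) (total 0); column heights now [11 11 8 6], max=11
Drop 6: S rot3 at col 2 lands with bottom-row=7; cleared 1 line(s) (total 1); column heights now [10 10 9 8], max=10
Drop 7: J rot2 at col 0 lands with bottom-row=9; cleared 0 line(s) (total 1); column heights now [11 11 11 8], max=11

Answer: 1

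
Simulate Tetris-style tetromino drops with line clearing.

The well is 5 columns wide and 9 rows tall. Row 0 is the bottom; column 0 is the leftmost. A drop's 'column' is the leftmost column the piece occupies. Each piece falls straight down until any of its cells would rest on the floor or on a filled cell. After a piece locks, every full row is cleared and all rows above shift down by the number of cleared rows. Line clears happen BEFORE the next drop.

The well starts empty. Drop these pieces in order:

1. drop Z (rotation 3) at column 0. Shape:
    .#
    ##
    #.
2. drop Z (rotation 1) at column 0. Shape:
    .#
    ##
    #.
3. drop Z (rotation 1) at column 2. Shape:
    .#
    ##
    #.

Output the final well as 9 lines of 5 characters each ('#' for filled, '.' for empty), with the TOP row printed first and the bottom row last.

Answer: .....
.....
.....
.....
.#...
##...
##.#.
####.
#.#..

Derivation:
Drop 1: Z rot3 at col 0 lands with bottom-row=0; cleared 0 line(s) (total 0); column heights now [2 3 0 0 0], max=3
Drop 2: Z rot1 at col 0 lands with bottom-row=2; cleared 0 line(s) (total 0); column heights now [4 5 0 0 0], max=5
Drop 3: Z rot1 at col 2 lands with bottom-row=0; cleared 0 line(s) (total 0); column heights now [4 5 2 3 0], max=5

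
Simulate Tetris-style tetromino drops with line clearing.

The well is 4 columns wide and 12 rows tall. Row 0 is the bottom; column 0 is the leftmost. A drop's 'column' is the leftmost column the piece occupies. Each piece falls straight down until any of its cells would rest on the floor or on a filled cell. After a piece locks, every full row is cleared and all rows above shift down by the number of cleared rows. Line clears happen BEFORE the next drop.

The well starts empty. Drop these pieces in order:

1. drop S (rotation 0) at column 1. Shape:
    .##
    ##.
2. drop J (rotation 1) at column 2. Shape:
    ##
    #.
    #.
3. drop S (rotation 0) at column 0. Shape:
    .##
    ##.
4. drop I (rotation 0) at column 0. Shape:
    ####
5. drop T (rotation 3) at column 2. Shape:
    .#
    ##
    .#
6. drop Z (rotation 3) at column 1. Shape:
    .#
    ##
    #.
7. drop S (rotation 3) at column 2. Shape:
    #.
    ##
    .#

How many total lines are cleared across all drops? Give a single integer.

Drop 1: S rot0 at col 1 lands with bottom-row=0; cleared 0 line(s) (total 0); column heights now [0 1 2 2], max=2
Drop 2: J rot1 at col 2 lands with bottom-row=2; cleared 0 line(s) (total 0); column heights now [0 1 5 5], max=5
Drop 3: S rot0 at col 0 lands with bottom-row=4; cleared 1 line(s) (total 1); column heights now [0 5 5 2], max=5
Drop 4: I rot0 at col 0 lands with bottom-row=5; cleared 1 line(s) (total 2); column heights now [0 5 5 2], max=5
Drop 5: T rot3 at col 2 lands with bottom-row=4; cleared 0 line(s) (total 2); column heights now [0 5 6 7], max=7
Drop 6: Z rot3 at col 1 lands with bottom-row=5; cleared 0 line(s) (total 2); column heights now [0 7 8 7], max=8
Drop 7: S rot3 at col 2 lands with bottom-row=7; cleared 0 line(s) (total 2); column heights now [0 7 10 9], max=10

Answer: 2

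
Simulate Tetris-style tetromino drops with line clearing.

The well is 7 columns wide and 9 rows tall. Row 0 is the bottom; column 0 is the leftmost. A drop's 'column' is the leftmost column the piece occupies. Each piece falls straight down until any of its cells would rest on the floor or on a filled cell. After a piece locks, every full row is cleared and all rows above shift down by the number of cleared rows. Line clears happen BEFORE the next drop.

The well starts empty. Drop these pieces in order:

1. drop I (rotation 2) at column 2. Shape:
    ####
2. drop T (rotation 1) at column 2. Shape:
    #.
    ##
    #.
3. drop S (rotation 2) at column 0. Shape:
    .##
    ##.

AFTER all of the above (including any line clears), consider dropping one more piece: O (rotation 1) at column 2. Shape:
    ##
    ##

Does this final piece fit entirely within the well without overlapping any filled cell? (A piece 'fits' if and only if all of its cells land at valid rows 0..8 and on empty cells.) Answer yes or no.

Drop 1: I rot2 at col 2 lands with bottom-row=0; cleared 0 line(s) (total 0); column heights now [0 0 1 1 1 1 0], max=1
Drop 2: T rot1 at col 2 lands with bottom-row=1; cleared 0 line(s) (total 0); column heights now [0 0 4 3 1 1 0], max=4
Drop 3: S rot2 at col 0 lands with bottom-row=3; cleared 0 line(s) (total 0); column heights now [4 5 5 3 1 1 0], max=5
Test piece O rot1 at col 2 (width 2): heights before test = [4 5 5 3 1 1 0]; fits = True

Answer: yes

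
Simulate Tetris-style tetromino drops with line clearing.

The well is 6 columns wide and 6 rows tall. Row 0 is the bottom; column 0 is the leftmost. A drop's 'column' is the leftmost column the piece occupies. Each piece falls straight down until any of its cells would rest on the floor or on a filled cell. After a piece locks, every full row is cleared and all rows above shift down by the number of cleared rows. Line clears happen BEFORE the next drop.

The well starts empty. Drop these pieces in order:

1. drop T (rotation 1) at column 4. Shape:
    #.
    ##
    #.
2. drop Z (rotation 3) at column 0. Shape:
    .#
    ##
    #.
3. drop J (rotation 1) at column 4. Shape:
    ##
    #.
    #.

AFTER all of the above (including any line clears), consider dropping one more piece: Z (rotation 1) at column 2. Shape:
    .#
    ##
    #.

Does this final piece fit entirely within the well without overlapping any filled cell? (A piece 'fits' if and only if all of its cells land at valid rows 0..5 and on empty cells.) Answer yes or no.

Drop 1: T rot1 at col 4 lands with bottom-row=0; cleared 0 line(s) (total 0); column heights now [0 0 0 0 3 2], max=3
Drop 2: Z rot3 at col 0 lands with bottom-row=0; cleared 0 line(s) (total 0); column heights now [2 3 0 0 3 2], max=3
Drop 3: J rot1 at col 4 lands with bottom-row=3; cleared 0 line(s) (total 0); column heights now [2 3 0 0 6 6], max=6
Test piece Z rot1 at col 2 (width 2): heights before test = [2 3 0 0 6 6]; fits = True

Answer: yes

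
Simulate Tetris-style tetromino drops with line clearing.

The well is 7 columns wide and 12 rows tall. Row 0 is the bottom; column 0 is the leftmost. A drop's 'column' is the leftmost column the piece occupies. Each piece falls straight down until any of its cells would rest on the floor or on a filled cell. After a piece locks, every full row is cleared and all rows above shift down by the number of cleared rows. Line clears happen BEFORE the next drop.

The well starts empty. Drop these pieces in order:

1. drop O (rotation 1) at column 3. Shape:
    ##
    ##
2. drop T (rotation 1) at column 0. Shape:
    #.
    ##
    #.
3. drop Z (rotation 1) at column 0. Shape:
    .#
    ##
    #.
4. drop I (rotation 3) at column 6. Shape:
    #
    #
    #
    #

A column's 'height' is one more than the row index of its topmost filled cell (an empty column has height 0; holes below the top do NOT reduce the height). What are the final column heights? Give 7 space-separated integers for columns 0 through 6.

Answer: 5 6 0 2 2 0 4

Derivation:
Drop 1: O rot1 at col 3 lands with bottom-row=0; cleared 0 line(s) (total 0); column heights now [0 0 0 2 2 0 0], max=2
Drop 2: T rot1 at col 0 lands with bottom-row=0; cleared 0 line(s) (total 0); column heights now [3 2 0 2 2 0 0], max=3
Drop 3: Z rot1 at col 0 lands with bottom-row=3; cleared 0 line(s) (total 0); column heights now [5 6 0 2 2 0 0], max=6
Drop 4: I rot3 at col 6 lands with bottom-row=0; cleared 0 line(s) (total 0); column heights now [5 6 0 2 2 0 4], max=6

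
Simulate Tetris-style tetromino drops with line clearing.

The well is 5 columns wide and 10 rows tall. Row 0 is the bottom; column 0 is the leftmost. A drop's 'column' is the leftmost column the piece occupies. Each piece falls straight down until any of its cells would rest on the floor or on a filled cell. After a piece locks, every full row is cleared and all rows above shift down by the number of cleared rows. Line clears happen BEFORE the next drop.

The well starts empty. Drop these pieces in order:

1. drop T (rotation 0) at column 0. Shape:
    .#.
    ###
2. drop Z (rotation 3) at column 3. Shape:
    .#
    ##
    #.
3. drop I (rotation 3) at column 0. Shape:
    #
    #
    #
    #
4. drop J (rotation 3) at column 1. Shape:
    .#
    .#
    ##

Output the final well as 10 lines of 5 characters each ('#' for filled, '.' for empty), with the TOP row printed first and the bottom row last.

Answer: .....
.....
.....
.....
.....
#.#..
#.#..
###.#
##.##
####.

Derivation:
Drop 1: T rot0 at col 0 lands with bottom-row=0; cleared 0 line(s) (total 0); column heights now [1 2 1 0 0], max=2
Drop 2: Z rot3 at col 3 lands with bottom-row=0; cleared 0 line(s) (total 0); column heights now [1 2 1 2 3], max=3
Drop 3: I rot3 at col 0 lands with bottom-row=1; cleared 0 line(s) (total 0); column heights now [5 2 1 2 3], max=5
Drop 4: J rot3 at col 1 lands with bottom-row=2; cleared 0 line(s) (total 0); column heights now [5 3 5 2 3], max=5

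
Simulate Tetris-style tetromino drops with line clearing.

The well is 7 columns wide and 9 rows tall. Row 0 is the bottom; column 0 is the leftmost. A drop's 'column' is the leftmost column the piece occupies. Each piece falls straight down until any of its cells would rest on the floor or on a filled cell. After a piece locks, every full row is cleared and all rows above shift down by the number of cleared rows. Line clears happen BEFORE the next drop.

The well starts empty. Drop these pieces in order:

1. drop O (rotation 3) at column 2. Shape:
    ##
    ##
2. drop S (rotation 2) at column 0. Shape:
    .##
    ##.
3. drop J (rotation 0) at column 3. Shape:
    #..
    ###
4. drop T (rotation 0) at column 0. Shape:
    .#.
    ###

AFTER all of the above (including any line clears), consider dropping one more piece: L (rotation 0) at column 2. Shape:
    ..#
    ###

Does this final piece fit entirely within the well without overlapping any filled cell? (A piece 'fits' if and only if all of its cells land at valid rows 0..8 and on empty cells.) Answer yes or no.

Drop 1: O rot3 at col 2 lands with bottom-row=0; cleared 0 line(s) (total 0); column heights now [0 0 2 2 0 0 0], max=2
Drop 2: S rot2 at col 0 lands with bottom-row=1; cleared 0 line(s) (total 0); column heights now [2 3 3 2 0 0 0], max=3
Drop 3: J rot0 at col 3 lands with bottom-row=2; cleared 0 line(s) (total 0); column heights now [2 3 3 4 3 3 0], max=4
Drop 4: T rot0 at col 0 lands with bottom-row=3; cleared 0 line(s) (total 0); column heights now [4 5 4 4 3 3 0], max=5
Test piece L rot0 at col 2 (width 3): heights before test = [4 5 4 4 3 3 0]; fits = True

Answer: yes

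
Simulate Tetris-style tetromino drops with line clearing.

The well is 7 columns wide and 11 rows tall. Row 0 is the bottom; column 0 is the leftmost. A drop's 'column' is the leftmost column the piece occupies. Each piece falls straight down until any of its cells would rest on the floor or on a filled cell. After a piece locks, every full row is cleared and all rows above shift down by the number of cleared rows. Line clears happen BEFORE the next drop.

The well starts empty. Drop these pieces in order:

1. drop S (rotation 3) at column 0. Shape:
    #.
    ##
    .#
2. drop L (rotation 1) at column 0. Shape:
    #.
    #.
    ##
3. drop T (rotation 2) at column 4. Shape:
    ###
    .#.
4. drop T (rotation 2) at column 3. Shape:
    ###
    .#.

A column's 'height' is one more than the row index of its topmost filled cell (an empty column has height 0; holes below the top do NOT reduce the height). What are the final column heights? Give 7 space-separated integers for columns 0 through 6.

Answer: 6 4 0 4 4 4 2

Derivation:
Drop 1: S rot3 at col 0 lands with bottom-row=0; cleared 0 line(s) (total 0); column heights now [3 2 0 0 0 0 0], max=3
Drop 2: L rot1 at col 0 lands with bottom-row=3; cleared 0 line(s) (total 0); column heights now [6 4 0 0 0 0 0], max=6
Drop 3: T rot2 at col 4 lands with bottom-row=0; cleared 0 line(s) (total 0); column heights now [6 4 0 0 2 2 2], max=6
Drop 4: T rot2 at col 3 lands with bottom-row=2; cleared 0 line(s) (total 0); column heights now [6 4 0 4 4 4 2], max=6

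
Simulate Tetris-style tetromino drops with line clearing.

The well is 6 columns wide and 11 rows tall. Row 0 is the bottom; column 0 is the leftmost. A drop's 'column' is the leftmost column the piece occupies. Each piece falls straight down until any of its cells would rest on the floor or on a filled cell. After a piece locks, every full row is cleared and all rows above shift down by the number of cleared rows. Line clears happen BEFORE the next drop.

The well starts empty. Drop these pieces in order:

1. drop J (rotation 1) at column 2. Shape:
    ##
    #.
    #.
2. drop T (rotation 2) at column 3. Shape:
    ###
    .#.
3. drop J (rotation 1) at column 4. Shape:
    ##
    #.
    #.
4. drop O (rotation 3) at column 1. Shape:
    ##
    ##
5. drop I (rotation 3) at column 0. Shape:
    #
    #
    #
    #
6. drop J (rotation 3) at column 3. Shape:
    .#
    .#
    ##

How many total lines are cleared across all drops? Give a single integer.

Answer: 1

Derivation:
Drop 1: J rot1 at col 2 lands with bottom-row=0; cleared 0 line(s) (total 0); column heights now [0 0 3 3 0 0], max=3
Drop 2: T rot2 at col 3 lands with bottom-row=2; cleared 0 line(s) (total 0); column heights now [0 0 3 4 4 4], max=4
Drop 3: J rot1 at col 4 lands with bottom-row=4; cleared 0 line(s) (total 0); column heights now [0 0 3 4 7 7], max=7
Drop 4: O rot3 at col 1 lands with bottom-row=3; cleared 0 line(s) (total 0); column heights now [0 5 5 4 7 7], max=7
Drop 5: I rot3 at col 0 lands with bottom-row=0; cleared 1 line(s) (total 1); column heights now [3 4 4 3 6 6], max=6
Drop 6: J rot3 at col 3 lands with bottom-row=6; cleared 0 line(s) (total 1); column heights now [3 4 4 7 9 6], max=9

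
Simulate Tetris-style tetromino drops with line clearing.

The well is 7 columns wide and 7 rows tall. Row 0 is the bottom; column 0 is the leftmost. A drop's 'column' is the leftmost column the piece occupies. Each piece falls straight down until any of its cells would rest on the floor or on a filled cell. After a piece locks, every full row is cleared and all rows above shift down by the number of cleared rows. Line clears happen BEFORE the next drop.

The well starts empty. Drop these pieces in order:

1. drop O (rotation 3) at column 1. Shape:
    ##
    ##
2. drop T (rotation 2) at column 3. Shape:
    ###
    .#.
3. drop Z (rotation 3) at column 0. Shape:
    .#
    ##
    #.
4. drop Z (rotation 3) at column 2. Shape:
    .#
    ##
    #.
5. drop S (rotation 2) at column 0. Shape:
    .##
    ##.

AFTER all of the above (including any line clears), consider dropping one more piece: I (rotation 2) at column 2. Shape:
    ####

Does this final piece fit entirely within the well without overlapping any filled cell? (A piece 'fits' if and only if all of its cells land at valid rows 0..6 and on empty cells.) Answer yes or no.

Answer: yes

Derivation:
Drop 1: O rot3 at col 1 lands with bottom-row=0; cleared 0 line(s) (total 0); column heights now [0 2 2 0 0 0 0], max=2
Drop 2: T rot2 at col 3 lands with bottom-row=0; cleared 0 line(s) (total 0); column heights now [0 2 2 2 2 2 0], max=2
Drop 3: Z rot3 at col 0 lands with bottom-row=1; cleared 0 line(s) (total 0); column heights now [3 4 2 2 2 2 0], max=4
Drop 4: Z rot3 at col 2 lands with bottom-row=2; cleared 0 line(s) (total 0); column heights now [3 4 4 5 2 2 0], max=5
Drop 5: S rot2 at col 0 lands with bottom-row=4; cleared 0 line(s) (total 0); column heights now [5 6 6 5 2 2 0], max=6
Test piece I rot2 at col 2 (width 4): heights before test = [5 6 6 5 2 2 0]; fits = True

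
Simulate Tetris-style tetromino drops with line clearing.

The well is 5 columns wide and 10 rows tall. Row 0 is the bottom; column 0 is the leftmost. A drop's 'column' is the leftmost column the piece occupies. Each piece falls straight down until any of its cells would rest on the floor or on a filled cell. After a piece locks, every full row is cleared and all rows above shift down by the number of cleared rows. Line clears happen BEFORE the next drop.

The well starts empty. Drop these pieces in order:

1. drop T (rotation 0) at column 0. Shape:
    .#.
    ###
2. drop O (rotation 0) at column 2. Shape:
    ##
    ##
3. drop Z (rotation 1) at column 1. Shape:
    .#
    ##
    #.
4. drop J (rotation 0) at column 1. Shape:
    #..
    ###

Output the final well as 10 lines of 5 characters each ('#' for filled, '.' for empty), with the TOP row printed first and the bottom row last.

Drop 1: T rot0 at col 0 lands with bottom-row=0; cleared 0 line(s) (total 0); column heights now [1 2 1 0 0], max=2
Drop 2: O rot0 at col 2 lands with bottom-row=1; cleared 0 line(s) (total 0); column heights now [1 2 3 3 0], max=3
Drop 3: Z rot1 at col 1 lands with bottom-row=2; cleared 0 line(s) (total 0); column heights now [1 4 5 3 0], max=5
Drop 4: J rot0 at col 1 lands with bottom-row=5; cleared 0 line(s) (total 0); column heights now [1 7 6 6 0], max=7

Answer: .....
.....
.....
.#...
.###.
..#..
.##..
.###.
.###.
###..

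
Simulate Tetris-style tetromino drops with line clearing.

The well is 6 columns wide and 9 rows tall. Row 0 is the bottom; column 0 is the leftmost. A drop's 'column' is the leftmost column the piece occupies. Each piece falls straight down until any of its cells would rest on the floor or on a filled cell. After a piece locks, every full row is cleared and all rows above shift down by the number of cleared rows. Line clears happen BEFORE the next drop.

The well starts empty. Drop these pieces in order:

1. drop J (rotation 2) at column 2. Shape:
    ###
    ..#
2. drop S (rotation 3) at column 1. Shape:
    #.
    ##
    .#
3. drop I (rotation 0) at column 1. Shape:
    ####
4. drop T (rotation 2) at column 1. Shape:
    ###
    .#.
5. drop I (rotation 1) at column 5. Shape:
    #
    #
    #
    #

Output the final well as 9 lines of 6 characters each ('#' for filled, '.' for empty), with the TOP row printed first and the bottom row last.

Drop 1: J rot2 at col 2 lands with bottom-row=0; cleared 0 line(s) (total 0); column heights now [0 0 2 2 2 0], max=2
Drop 2: S rot3 at col 1 lands with bottom-row=2; cleared 0 line(s) (total 0); column heights now [0 5 4 2 2 0], max=5
Drop 3: I rot0 at col 1 lands with bottom-row=5; cleared 0 line(s) (total 0); column heights now [0 6 6 6 6 0], max=6
Drop 4: T rot2 at col 1 lands with bottom-row=6; cleared 0 line(s) (total 0); column heights now [0 8 8 8 6 0], max=8
Drop 5: I rot1 at col 5 lands with bottom-row=0; cleared 0 line(s) (total 0); column heights now [0 8 8 8 6 4], max=8

Answer: ......
.###..
..#...
.####.
.#....
.##..#
..#..#
..####
....##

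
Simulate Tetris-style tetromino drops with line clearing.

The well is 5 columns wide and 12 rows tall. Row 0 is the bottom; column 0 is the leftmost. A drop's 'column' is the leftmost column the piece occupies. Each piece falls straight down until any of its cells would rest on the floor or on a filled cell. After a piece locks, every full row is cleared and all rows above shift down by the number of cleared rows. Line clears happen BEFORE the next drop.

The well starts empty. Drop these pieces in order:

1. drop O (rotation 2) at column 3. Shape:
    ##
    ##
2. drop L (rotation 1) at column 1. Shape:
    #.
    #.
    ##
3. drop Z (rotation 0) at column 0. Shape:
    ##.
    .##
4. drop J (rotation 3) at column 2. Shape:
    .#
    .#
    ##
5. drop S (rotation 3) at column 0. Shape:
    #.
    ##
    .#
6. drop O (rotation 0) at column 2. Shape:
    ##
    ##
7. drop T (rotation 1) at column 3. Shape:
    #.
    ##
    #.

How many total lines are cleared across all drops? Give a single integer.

Answer: 0

Derivation:
Drop 1: O rot2 at col 3 lands with bottom-row=0; cleared 0 line(s) (total 0); column heights now [0 0 0 2 2], max=2
Drop 2: L rot1 at col 1 lands with bottom-row=0; cleared 0 line(s) (total 0); column heights now [0 3 1 2 2], max=3
Drop 3: Z rot0 at col 0 lands with bottom-row=3; cleared 0 line(s) (total 0); column heights now [5 5 4 2 2], max=5
Drop 4: J rot3 at col 2 lands with bottom-row=4; cleared 0 line(s) (total 0); column heights now [5 5 5 7 2], max=7
Drop 5: S rot3 at col 0 lands with bottom-row=5; cleared 0 line(s) (total 0); column heights now [8 7 5 7 2], max=8
Drop 6: O rot0 at col 2 lands with bottom-row=7; cleared 0 line(s) (total 0); column heights now [8 7 9 9 2], max=9
Drop 7: T rot1 at col 3 lands with bottom-row=9; cleared 0 line(s) (total 0); column heights now [8 7 9 12 11], max=12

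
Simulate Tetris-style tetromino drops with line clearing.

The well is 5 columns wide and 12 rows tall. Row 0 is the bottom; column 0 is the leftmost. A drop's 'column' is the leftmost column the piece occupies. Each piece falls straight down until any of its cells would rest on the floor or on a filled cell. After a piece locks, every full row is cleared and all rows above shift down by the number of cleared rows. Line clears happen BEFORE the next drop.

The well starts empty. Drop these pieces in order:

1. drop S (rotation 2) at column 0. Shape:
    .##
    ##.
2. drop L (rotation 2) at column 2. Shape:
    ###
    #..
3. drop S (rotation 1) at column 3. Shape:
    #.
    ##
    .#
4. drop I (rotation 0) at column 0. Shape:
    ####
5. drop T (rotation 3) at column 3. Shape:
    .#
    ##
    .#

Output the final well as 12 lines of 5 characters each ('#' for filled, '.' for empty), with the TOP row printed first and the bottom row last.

Drop 1: S rot2 at col 0 lands with bottom-row=0; cleared 0 line(s) (total 0); column heights now [1 2 2 0 0], max=2
Drop 2: L rot2 at col 2 lands with bottom-row=2; cleared 0 line(s) (total 0); column heights now [1 2 4 4 4], max=4
Drop 3: S rot1 at col 3 lands with bottom-row=4; cleared 0 line(s) (total 0); column heights now [1 2 4 7 6], max=7
Drop 4: I rot0 at col 0 lands with bottom-row=7; cleared 0 line(s) (total 0); column heights now [8 8 8 8 6], max=8
Drop 5: T rot3 at col 3 lands with bottom-row=7; cleared 1 line(s) (total 1); column heights now [1 2 4 8 9], max=9

Answer: .....
.....
.....
....#
...##
...#.
...##
....#
..###
..#..
.##..
##...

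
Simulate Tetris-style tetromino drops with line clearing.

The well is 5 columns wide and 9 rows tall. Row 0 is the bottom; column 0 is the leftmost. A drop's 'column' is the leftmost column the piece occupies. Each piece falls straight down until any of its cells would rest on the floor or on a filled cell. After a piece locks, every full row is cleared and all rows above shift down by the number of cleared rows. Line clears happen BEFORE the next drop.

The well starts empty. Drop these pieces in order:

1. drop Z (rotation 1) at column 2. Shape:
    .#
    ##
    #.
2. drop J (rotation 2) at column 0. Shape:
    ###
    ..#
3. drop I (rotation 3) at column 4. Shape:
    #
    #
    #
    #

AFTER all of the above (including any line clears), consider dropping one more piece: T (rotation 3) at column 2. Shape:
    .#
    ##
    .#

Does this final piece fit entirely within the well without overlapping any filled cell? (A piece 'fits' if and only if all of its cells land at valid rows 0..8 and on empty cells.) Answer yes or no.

Drop 1: Z rot1 at col 2 lands with bottom-row=0; cleared 0 line(s) (total 0); column heights now [0 0 2 3 0], max=3
Drop 2: J rot2 at col 0 lands with bottom-row=2; cleared 0 line(s) (total 0); column heights now [4 4 4 3 0], max=4
Drop 3: I rot3 at col 4 lands with bottom-row=0; cleared 0 line(s) (total 0); column heights now [4 4 4 3 4], max=4
Test piece T rot3 at col 2 (width 2): heights before test = [4 4 4 3 4]; fits = True

Answer: yes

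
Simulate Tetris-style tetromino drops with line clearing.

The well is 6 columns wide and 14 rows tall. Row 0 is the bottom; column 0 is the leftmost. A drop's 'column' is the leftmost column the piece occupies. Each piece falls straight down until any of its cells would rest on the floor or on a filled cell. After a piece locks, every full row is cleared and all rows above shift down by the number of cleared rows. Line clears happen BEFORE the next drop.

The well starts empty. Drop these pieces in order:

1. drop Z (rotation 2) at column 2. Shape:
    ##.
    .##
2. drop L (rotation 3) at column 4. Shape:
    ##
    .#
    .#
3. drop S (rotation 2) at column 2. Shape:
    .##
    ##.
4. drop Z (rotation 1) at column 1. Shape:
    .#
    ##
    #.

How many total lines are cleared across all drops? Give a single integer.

Answer: 0

Derivation:
Drop 1: Z rot2 at col 2 lands with bottom-row=0; cleared 0 line(s) (total 0); column heights now [0 0 2 2 1 0], max=2
Drop 2: L rot3 at col 4 lands with bottom-row=0; cleared 0 line(s) (total 0); column heights now [0 0 2 2 3 3], max=3
Drop 3: S rot2 at col 2 lands with bottom-row=2; cleared 0 line(s) (total 0); column heights now [0 0 3 4 4 3], max=4
Drop 4: Z rot1 at col 1 lands with bottom-row=2; cleared 0 line(s) (total 0); column heights now [0 4 5 4 4 3], max=5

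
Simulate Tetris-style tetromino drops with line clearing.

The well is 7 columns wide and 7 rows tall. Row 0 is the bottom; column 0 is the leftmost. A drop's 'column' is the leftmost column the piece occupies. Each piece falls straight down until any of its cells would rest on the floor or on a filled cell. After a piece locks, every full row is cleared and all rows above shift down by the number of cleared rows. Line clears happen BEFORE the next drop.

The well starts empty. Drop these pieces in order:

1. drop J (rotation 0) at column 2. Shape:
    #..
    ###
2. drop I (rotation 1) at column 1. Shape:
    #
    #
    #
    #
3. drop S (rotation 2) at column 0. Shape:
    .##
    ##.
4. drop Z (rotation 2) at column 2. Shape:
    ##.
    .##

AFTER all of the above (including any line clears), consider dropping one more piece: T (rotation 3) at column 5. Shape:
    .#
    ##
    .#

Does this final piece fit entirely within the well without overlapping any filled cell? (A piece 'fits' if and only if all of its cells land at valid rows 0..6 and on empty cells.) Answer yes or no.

Drop 1: J rot0 at col 2 lands with bottom-row=0; cleared 0 line(s) (total 0); column heights now [0 0 2 1 1 0 0], max=2
Drop 2: I rot1 at col 1 lands with bottom-row=0; cleared 0 line(s) (total 0); column heights now [0 4 2 1 1 0 0], max=4
Drop 3: S rot2 at col 0 lands with bottom-row=4; cleared 0 line(s) (total 0); column heights now [5 6 6 1 1 0 0], max=6
Drop 4: Z rot2 at col 2 lands with bottom-row=5; cleared 0 line(s) (total 0); column heights now [5 6 7 7 6 0 0], max=7
Test piece T rot3 at col 5 (width 2): heights before test = [5 6 7 7 6 0 0]; fits = True

Answer: yes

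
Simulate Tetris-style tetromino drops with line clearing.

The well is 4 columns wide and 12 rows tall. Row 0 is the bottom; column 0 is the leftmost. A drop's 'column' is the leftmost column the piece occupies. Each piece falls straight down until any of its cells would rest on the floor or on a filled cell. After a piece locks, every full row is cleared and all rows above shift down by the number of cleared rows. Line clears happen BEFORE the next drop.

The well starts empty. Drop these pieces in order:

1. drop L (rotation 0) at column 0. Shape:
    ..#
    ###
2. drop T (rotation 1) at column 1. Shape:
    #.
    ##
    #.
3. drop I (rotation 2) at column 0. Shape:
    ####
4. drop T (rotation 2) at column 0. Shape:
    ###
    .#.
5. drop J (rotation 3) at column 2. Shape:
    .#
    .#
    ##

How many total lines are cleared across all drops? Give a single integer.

Answer: 1

Derivation:
Drop 1: L rot0 at col 0 lands with bottom-row=0; cleared 0 line(s) (total 0); column heights now [1 1 2 0], max=2
Drop 2: T rot1 at col 1 lands with bottom-row=1; cleared 0 line(s) (total 0); column heights now [1 4 3 0], max=4
Drop 3: I rot2 at col 0 lands with bottom-row=4; cleared 1 line(s) (total 1); column heights now [1 4 3 0], max=4
Drop 4: T rot2 at col 0 lands with bottom-row=4; cleared 0 line(s) (total 1); column heights now [6 6 6 0], max=6
Drop 5: J rot3 at col 2 lands with bottom-row=6; cleared 0 line(s) (total 1); column heights now [6 6 7 9], max=9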